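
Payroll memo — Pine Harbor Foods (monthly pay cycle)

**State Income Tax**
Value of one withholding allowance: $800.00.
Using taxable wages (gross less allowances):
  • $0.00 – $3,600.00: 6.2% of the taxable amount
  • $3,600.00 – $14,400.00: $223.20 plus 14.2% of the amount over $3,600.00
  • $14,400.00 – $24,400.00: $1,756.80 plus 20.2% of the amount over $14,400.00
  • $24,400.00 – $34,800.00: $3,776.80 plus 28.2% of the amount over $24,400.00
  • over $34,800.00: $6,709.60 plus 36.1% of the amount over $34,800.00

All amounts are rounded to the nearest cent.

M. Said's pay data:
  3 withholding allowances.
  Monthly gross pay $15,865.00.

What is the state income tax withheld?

State Income Tax: taxable = $15,865.00 − 3×$800.00 = $13,465.00
  $223.20 + 14.2% × ($13,465.00 − $3,600.00) = $223.20 + 14.2% × $9,865.00 = $1,624.03

$1,624.03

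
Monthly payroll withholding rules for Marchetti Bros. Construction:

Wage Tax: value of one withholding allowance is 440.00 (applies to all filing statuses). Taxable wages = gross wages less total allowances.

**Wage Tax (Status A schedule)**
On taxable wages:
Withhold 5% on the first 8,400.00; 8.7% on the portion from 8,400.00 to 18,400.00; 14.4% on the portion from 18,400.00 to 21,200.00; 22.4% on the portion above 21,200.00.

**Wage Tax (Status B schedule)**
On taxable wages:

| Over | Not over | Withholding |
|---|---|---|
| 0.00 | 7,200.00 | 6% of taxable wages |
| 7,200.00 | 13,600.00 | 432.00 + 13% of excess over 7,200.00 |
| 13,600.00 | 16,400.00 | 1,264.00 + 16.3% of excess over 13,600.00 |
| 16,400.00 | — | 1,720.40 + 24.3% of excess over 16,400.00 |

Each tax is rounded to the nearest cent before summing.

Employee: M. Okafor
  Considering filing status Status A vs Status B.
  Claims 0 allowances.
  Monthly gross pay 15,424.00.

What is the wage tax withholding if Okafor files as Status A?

Wage Tax (Status A): taxable = 15,424.00
  420.00 + 8.7% × (15,424.00 − 8,400.00) = 420.00 + 8.7% × 7,024.00 = 1,031.09

1,031.09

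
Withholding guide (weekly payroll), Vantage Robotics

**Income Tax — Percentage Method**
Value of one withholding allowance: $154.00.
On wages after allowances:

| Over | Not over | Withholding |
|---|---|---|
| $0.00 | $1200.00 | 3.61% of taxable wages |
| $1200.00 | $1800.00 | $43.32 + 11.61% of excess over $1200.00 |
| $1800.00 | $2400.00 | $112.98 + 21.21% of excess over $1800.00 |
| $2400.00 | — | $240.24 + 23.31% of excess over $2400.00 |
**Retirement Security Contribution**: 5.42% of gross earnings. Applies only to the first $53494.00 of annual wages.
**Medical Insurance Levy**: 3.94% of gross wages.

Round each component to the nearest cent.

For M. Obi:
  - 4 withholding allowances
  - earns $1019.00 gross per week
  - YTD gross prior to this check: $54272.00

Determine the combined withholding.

$54.70

Income Tax: taxable = $1019.00 − 4×$154.00 = $403.00
  3.61% × $403.00 = $14.55
Retirement Security Contribution: YTD $54272.00 ≥ cap $53494.00 → $0.00
Medical Insurance Levy: 3.94% × $1019.00 = $40.15
Total: $14.55 + $0.00 + $40.15 = $54.70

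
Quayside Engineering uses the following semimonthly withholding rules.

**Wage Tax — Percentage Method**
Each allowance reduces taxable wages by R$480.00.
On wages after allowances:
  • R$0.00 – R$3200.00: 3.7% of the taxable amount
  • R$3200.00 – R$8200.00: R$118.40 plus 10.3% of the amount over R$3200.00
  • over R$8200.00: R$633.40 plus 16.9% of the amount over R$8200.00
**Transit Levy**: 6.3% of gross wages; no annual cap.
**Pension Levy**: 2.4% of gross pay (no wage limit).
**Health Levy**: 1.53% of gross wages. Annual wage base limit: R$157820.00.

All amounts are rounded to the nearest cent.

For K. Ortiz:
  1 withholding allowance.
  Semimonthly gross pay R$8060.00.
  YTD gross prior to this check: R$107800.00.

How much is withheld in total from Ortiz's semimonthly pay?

Wage Tax: taxable = R$8060.00 − 1×R$480.00 = R$7580.00
  R$118.40 + 10.3% × (R$7580.00 − R$3200.00) = R$118.40 + 10.3% × R$4380.00 = R$569.54
Transit Levy: 6.3% × R$8060.00 = R$507.78
Pension Levy: 2.4% × R$8060.00 = R$193.44
Health Levy: 1.53% × R$8060.00 = R$123.32
Total: R$569.54 + R$507.78 + R$193.44 + R$123.32 = R$1394.08

R$1394.08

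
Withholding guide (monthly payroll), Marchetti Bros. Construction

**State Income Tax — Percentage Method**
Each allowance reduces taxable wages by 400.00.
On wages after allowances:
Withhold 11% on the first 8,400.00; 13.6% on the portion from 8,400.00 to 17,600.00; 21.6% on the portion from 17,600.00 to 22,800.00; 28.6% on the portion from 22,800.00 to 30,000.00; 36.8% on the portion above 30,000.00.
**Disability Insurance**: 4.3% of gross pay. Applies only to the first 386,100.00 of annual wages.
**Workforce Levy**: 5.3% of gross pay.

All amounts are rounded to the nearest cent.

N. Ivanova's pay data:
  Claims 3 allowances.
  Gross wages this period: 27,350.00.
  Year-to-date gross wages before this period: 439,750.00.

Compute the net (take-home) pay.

21,643.95

State Income Tax: taxable = 27,350.00 − 3×400.00 = 26,150.00
  3,298.40 + 28.6% × (26,150.00 − 22,800.00) = 3,298.40 + 28.6% × 3,350.00 = 4,256.50
Disability Insurance: YTD 439,750.00 ≥ cap 386,100.00 → 0.00
Workforce Levy: 5.3% × 27,350.00 = 1,449.55
Total withheld: 4,256.50 + 0.00 + 1,449.55 = 5,706.05
Net pay: 27,350.00 − 5,706.05 = 21,643.95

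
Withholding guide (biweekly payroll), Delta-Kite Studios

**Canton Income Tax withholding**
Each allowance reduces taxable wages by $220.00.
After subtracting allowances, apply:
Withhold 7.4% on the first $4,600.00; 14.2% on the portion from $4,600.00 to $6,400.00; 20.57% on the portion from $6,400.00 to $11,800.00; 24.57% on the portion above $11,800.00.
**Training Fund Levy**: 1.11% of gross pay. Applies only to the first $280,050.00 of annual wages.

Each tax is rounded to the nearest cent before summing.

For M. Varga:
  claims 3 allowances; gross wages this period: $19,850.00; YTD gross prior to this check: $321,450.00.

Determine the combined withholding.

$3,522.50

Canton Income Tax: taxable = $19,850.00 − 3×$220.00 = $19,190.00
  $1,706.78 + 24.57% × ($19,190.00 − $11,800.00) = $1,706.78 + 24.57% × $7,390.00 = $3,522.50
Training Fund Levy: YTD $321,450.00 ≥ cap $280,050.00 → $0.00
Total: $3,522.50 + $0.00 = $3,522.50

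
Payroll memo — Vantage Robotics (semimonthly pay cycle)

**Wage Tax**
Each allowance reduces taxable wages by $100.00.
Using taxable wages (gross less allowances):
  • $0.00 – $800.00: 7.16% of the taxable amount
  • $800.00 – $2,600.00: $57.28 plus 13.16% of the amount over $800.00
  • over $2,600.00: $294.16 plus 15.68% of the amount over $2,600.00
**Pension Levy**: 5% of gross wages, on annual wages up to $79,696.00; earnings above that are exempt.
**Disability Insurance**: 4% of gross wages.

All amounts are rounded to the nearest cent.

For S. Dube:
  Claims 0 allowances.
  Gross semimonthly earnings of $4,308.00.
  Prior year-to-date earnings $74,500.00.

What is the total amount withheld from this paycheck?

Wage Tax: taxable = $4,308.00
  $294.16 + 15.68% × ($4,308.00 − $2,600.00) = $294.16 + 15.68% × $1,708.00 = $561.97
Pension Levy: 5% × $4,308.00 = $215.40
Disability Insurance: 4% × $4,308.00 = $172.32
Total: $561.97 + $215.40 + $172.32 = $949.69

$949.69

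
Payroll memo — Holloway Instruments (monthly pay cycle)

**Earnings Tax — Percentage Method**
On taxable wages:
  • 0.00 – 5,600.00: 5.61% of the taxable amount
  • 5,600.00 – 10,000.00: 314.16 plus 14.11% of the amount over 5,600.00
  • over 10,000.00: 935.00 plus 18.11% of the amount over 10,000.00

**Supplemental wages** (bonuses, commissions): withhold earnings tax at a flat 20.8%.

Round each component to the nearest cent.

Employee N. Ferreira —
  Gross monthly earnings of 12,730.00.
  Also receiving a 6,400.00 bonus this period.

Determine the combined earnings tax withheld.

Earnings Tax: taxable = 12,730.00
  935.00 + 18.11% × (12,730.00 − 10,000.00) = 935.00 + 18.11% × 2,730.00 = 1,429.40
Supplemental (20.8% flat on bonus): 20.8% × 6,400.00 = 1,331.20
Total earnings tax: 1,429.40 + 1,331.20 = 2,760.60

2,760.60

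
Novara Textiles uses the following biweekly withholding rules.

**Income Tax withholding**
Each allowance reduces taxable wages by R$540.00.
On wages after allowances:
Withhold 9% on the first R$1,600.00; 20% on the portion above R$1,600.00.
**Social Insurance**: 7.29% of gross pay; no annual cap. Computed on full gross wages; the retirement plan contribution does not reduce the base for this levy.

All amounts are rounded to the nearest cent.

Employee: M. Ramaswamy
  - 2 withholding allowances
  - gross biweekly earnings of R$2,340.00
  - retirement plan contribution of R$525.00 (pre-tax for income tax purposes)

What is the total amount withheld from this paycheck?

R$236.74

Income Tax: taxable = R$2,340.00 − R$525.00 − 2×R$540.00 = R$735.00
  9% × R$735.00 = R$66.15
Social Insurance: 7.29% × R$2,340.00 = R$170.59
Total: R$66.15 + R$170.59 = R$236.74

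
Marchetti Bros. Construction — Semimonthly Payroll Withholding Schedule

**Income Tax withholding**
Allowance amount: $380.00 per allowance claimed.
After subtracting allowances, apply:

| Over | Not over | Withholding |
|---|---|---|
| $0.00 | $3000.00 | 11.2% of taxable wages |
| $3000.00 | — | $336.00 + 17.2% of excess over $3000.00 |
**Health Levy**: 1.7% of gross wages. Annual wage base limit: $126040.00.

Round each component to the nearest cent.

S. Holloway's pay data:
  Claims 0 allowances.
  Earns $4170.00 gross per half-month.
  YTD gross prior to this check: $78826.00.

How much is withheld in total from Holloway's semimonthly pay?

Income Tax: taxable = $4170.00
  $336.00 + 17.2% × ($4170.00 − $3000.00) = $336.00 + 17.2% × $1170.00 = $537.24
Health Levy: 1.7% × $4170.00 = $70.89
Total: $537.24 + $70.89 = $608.13

$608.13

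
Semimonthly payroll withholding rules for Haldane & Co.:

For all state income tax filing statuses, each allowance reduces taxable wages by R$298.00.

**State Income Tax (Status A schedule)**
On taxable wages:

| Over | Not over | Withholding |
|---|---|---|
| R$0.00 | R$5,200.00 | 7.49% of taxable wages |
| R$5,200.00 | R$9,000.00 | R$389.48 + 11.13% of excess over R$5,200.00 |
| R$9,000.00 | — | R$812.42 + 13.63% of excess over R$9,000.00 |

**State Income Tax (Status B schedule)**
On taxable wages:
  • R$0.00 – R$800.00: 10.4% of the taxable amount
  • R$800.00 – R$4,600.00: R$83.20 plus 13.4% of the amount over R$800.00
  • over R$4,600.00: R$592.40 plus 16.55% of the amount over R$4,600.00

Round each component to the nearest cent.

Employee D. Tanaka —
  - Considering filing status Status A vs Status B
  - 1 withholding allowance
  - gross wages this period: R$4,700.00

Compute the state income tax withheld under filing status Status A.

R$329.71

State Income Tax (Status A): taxable = R$4,700.00 − 1×R$298.00 = R$4,402.00
  7.49% × R$4,402.00 = R$329.71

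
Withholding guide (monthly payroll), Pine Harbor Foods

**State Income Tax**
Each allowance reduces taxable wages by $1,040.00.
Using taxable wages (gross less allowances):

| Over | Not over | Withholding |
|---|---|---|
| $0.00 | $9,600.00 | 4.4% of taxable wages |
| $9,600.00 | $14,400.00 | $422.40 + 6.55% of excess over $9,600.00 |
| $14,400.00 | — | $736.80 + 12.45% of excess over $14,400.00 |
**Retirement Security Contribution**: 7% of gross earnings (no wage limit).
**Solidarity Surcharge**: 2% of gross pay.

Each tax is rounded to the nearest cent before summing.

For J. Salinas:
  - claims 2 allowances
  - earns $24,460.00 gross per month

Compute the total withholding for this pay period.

State Income Tax: taxable = $24,460.00 − 2×$1,040.00 = $22,380.00
  $736.80 + 12.45% × ($22,380.00 − $14,400.00) = $736.80 + 12.45% × $7,980.00 = $1,730.31
Retirement Security Contribution: 7% × $24,460.00 = $1,712.20
Solidarity Surcharge: 2% × $24,460.00 = $489.20
Total: $1,730.31 + $1,712.20 + $489.20 = $3,931.71

$3,931.71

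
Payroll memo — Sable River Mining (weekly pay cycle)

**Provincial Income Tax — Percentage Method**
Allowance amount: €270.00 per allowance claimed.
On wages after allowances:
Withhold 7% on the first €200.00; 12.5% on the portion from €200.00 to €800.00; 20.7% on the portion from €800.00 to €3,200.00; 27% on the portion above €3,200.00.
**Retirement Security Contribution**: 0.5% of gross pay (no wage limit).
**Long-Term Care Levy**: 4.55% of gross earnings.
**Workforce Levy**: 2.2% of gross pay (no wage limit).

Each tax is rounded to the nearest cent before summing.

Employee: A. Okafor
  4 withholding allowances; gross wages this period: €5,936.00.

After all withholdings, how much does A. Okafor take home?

Provincial Income Tax: taxable = €5,936.00 − 4×€270.00 = €4,856.00
  €585.80 + 27% × (€4,856.00 − €3,200.00) = €585.80 + 27% × €1,656.00 = €1,032.92
Retirement Security Contribution: 0.5% × €5,936.00 = €29.68
Long-Term Care Levy: 4.55% × €5,936.00 = €270.09
Workforce Levy: 2.2% × €5,936.00 = €130.59
Total withheld: €1,032.92 + €29.68 + €270.09 + €130.59 = €1,463.28
Net pay: €5,936.00 − €1,463.28 = €4,472.72

€4,472.72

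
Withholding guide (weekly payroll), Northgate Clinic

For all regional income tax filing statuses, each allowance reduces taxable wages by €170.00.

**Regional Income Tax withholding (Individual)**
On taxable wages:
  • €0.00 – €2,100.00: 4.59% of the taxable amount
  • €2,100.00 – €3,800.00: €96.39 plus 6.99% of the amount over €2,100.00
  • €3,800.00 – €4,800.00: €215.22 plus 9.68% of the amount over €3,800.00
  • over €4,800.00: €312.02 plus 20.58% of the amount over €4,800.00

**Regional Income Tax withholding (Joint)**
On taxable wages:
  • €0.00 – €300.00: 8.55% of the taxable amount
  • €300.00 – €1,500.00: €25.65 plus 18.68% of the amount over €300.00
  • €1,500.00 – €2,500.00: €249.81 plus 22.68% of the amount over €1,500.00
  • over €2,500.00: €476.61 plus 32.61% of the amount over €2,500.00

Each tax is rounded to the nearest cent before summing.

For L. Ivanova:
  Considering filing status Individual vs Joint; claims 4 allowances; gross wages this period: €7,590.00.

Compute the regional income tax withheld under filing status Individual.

Regional Income Tax (Individual): taxable = €7,590.00 − 4×€170.00 = €6,910.00
  €312.02 + 20.58% × (€6,910.00 − €4,800.00) = €312.02 + 20.58% × €2,110.00 = €746.26

€746.26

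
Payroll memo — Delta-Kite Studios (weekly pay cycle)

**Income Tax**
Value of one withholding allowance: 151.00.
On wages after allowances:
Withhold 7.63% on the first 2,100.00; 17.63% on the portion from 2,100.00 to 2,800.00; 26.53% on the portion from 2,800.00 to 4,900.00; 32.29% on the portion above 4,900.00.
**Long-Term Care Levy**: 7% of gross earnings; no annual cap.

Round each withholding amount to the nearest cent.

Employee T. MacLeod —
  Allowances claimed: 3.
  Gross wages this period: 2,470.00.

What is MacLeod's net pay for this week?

Income Tax: taxable = 2,470.00 − 3×151.00 = 2,017.00
  7.63% × 2,017.00 = 153.90
Long-Term Care Levy: 7% × 2,470.00 = 172.90
Total withheld: 153.90 + 172.90 = 326.80
Net pay: 2,470.00 − 326.80 = 2,143.20

2,143.20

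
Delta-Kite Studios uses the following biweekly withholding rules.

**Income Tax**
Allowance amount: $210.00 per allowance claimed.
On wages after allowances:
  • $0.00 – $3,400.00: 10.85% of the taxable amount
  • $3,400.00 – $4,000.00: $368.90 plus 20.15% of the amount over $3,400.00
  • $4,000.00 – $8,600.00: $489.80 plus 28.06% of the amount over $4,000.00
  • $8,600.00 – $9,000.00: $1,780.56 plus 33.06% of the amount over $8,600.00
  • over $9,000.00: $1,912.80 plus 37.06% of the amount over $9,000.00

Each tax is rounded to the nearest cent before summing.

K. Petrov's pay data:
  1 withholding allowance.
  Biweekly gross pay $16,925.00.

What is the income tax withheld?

Income Tax: taxable = $16,925.00 − 1×$210.00 = $16,715.00
  $1,912.80 + 37.06% × ($16,715.00 − $9,000.00) = $1,912.80 + 37.06% × $7,715.00 = $4,771.98

$4,771.98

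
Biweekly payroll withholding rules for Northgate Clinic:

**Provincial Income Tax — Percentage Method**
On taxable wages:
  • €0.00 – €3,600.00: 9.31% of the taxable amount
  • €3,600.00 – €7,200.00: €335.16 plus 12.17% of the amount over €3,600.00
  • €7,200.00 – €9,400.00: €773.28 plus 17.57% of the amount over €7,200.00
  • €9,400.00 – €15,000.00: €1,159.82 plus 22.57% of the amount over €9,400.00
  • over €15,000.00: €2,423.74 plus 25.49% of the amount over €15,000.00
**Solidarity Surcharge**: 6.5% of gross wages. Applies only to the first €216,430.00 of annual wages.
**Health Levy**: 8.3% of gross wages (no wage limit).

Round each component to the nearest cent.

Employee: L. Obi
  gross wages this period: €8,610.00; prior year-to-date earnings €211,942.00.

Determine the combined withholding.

Provincial Income Tax: taxable = €8,610.00
  €773.28 + 17.57% × (€8,610.00 − €7,200.00) = €773.28 + 17.57% × €1,410.00 = €1,021.02
Solidarity Surcharge: cap €216,430.00 − YTD €211,942.00 = €4,488.00 subject; 6.5% × €4,488.00 = €291.72
Health Levy: 8.3% × €8,610.00 = €714.63
Total: €1,021.02 + €291.72 + €714.63 = €2,027.37

€2,027.37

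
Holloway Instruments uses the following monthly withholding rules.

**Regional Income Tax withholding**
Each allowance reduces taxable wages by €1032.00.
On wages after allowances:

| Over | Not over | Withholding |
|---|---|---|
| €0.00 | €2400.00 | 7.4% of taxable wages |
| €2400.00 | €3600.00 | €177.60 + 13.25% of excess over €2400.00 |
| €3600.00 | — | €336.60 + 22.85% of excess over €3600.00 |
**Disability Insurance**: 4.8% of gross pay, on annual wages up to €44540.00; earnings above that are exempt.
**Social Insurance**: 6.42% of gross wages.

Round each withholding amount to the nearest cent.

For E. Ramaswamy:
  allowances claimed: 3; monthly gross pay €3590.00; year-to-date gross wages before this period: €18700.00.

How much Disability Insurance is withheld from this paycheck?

Disability Insurance: 4.8% × €3590.00 = €172.32

€172.32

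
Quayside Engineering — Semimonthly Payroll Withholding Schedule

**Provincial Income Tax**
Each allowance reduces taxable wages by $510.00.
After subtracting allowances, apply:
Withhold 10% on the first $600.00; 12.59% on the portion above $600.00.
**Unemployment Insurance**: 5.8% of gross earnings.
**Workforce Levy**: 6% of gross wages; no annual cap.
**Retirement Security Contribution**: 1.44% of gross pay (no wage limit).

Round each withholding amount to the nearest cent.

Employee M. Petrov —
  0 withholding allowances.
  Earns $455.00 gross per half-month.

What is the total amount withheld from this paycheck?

Provincial Income Tax: taxable = $455.00
  10% × $455.00 = $45.50
Unemployment Insurance: 5.8% × $455.00 = $26.39
Workforce Levy: 6% × $455.00 = $27.30
Retirement Security Contribution: 1.44% × $455.00 = $6.55
Total: $45.50 + $26.39 + $27.30 + $6.55 = $105.74

$105.74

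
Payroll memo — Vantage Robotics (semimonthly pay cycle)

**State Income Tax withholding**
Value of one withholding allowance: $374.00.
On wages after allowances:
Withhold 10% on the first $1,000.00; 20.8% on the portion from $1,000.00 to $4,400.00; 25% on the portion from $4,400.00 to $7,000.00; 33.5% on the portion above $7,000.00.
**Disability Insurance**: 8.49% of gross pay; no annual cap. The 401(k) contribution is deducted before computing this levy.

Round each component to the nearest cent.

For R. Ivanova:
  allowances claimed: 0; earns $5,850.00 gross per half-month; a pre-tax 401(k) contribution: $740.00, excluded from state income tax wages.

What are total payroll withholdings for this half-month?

State Income Tax: taxable = $5,850.00 − $740.00 = $5,110.00
  $807.20 + 25% × ($5,110.00 − $4,400.00) = $807.20 + 25% × $710.00 = $984.70
Disability Insurance: 8.49% × $5,110.00 = $433.84
Total: $984.70 + $433.84 = $1,418.54

$1,418.54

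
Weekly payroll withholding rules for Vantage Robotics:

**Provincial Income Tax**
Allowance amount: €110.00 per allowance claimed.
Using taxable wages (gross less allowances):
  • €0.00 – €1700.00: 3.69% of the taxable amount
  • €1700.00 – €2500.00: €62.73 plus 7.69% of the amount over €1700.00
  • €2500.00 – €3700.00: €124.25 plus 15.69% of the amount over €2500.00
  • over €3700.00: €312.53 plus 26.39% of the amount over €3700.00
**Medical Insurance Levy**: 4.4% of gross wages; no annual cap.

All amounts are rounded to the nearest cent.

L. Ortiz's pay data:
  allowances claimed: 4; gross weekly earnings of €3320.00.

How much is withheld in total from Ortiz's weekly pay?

Provincial Income Tax: taxable = €3320.00 − 4×€110.00 = €2880.00
  €124.25 + 15.69% × (€2880.00 − €2500.00) = €124.25 + 15.69% × €380.00 = €183.87
Medical Insurance Levy: 4.4% × €3320.00 = €146.08
Total: €183.87 + €146.08 = €329.95

€329.95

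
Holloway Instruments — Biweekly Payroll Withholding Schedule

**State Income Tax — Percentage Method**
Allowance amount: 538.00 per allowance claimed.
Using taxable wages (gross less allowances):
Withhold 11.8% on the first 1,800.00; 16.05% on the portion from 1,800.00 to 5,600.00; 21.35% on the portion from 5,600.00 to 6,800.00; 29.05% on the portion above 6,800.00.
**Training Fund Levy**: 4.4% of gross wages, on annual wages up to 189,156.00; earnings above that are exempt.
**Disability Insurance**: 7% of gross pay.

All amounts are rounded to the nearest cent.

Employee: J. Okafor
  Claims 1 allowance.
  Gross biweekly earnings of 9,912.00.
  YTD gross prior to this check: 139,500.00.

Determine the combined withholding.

State Income Tax: taxable = 9,912.00 − 1×538.00 = 9,374.00
  1,078.50 + 29.05% × (9,374.00 − 6,800.00) = 1,078.50 + 29.05% × 2,574.00 = 1,826.25
Training Fund Levy: 4.4% × 9,912.00 = 436.13
Disability Insurance: 7% × 9,912.00 = 693.84
Total: 1,826.25 + 436.13 + 693.84 = 2,956.22

2,956.22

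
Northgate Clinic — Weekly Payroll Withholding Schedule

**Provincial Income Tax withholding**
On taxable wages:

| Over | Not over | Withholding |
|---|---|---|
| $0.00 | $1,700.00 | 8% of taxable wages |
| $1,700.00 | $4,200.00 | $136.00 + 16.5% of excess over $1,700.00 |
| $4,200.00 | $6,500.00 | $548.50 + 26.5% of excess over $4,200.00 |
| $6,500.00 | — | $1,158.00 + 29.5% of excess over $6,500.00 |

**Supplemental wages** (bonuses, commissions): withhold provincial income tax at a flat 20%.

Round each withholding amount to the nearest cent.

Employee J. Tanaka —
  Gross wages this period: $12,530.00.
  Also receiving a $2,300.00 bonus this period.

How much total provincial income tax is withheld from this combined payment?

Provincial Income Tax: taxable = $12,530.00
  $1,158.00 + 29.5% × ($12,530.00 − $6,500.00) = $1,158.00 + 29.5% × $6,030.00 = $2,936.85
Supplemental (20% flat on bonus): 20% × $2,300.00 = $460.00
Total provincial income tax: $2,936.85 + $460.00 = $3,396.85

$3,396.85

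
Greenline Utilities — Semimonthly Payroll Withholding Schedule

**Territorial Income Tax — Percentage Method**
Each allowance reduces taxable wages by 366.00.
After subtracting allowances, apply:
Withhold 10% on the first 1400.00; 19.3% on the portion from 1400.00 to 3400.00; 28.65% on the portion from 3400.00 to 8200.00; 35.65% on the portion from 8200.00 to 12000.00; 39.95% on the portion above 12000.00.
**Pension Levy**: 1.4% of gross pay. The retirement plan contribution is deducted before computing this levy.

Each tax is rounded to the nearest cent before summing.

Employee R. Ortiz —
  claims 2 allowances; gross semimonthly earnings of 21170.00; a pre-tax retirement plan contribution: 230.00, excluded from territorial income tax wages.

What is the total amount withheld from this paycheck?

Territorial Income Tax: taxable = 21170.00 − 230.00 − 2×366.00 = 20208.00
  3255.90 + 39.95% × (20208.00 − 12000.00) = 3255.90 + 39.95% × 8208.00 = 6535.00
Pension Levy: 1.4% × 20940.00 = 293.16
Total: 6535.00 + 293.16 = 6828.16

6828.16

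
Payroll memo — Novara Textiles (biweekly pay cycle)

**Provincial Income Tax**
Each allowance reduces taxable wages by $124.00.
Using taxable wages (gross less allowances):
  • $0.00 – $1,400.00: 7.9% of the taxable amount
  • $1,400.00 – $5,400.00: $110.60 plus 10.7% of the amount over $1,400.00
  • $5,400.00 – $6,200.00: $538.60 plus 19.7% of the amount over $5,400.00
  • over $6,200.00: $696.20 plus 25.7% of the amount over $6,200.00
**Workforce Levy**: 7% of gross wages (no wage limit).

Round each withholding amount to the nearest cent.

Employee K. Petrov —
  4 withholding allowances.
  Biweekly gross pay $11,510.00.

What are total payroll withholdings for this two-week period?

Provincial Income Tax: taxable = $11,510.00 − 4×$124.00 = $11,014.00
  $696.20 + 25.7% × ($11,014.00 − $6,200.00) = $696.20 + 25.7% × $4,814.00 = $1,933.40
Workforce Levy: 7% × $11,510.00 = $805.70
Total: $1,933.40 + $805.70 = $2,739.10

$2,739.10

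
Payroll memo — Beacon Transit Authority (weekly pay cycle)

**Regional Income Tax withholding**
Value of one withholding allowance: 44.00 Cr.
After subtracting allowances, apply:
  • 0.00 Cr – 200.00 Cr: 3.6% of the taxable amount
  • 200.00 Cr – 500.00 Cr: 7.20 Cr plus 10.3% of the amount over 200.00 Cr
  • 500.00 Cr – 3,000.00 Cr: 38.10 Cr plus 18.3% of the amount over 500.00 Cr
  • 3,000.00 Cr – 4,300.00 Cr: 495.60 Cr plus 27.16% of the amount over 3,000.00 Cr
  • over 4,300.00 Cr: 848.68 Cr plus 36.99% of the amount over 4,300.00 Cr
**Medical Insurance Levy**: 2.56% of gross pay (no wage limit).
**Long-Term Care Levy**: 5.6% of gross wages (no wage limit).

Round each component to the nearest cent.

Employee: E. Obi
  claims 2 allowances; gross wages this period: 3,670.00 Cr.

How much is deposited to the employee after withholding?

2,716.86 Cr

Regional Income Tax: taxable = 3,670.00 Cr − 2×44.00 Cr = 3,582.00 Cr
  495.60 Cr + 27.16% × (3,582.00 Cr − 3,000.00 Cr) = 495.60 Cr + 27.16% × 582.00 Cr = 653.67 Cr
Medical Insurance Levy: 2.56% × 3,670.00 Cr = 93.95 Cr
Long-Term Care Levy: 5.6% × 3,670.00 Cr = 205.52 Cr
Total withheld: 653.67 Cr + 93.95 Cr + 205.52 Cr = 953.14 Cr
Net pay: 3,670.00 Cr − 953.14 Cr = 2,716.86 Cr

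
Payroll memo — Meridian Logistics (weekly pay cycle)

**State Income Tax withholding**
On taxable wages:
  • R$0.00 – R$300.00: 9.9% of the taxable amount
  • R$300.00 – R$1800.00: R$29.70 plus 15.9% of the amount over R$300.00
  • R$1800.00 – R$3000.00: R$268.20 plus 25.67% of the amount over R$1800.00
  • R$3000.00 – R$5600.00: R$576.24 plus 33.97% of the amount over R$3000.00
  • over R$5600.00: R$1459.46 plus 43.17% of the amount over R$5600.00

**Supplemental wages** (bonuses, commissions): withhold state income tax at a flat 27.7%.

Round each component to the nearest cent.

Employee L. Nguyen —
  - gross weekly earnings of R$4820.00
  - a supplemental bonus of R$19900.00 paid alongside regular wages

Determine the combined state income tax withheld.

R$6706.79

State Income Tax: taxable = R$4820.00
  R$576.24 + 33.97% × (R$4820.00 − R$3000.00) = R$576.24 + 33.97% × R$1820.00 = R$1194.49
Supplemental (27.7% flat on bonus): 27.7% × R$19900.00 = R$5512.30
Total state income tax: R$1194.49 + R$5512.30 = R$6706.79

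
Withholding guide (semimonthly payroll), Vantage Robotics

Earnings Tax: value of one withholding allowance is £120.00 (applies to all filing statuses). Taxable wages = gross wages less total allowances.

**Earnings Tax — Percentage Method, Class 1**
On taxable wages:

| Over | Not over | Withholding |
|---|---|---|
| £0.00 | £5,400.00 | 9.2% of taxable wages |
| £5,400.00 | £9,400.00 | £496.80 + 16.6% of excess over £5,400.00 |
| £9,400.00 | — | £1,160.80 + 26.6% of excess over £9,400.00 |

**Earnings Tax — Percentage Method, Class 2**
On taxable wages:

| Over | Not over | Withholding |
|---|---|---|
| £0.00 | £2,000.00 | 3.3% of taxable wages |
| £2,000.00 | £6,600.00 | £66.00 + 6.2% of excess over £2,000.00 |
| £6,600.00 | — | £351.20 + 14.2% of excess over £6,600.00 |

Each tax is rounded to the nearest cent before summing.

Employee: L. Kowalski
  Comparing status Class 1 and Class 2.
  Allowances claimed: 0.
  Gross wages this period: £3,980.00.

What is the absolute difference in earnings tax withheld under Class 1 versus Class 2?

£177.40

Earnings Tax (Class 1): taxable = £3,980.00
  9.2% × £3,980.00 = £366.16
Earnings Tax (Class 2): taxable = £3,980.00
  £66.00 + 6.2% × (£3,980.00 − £2,000.00) = £66.00 + 6.2% × £1,980.00 = £188.76
Difference: |£366.16 − £188.76| = £177.40 (higher under Class 1)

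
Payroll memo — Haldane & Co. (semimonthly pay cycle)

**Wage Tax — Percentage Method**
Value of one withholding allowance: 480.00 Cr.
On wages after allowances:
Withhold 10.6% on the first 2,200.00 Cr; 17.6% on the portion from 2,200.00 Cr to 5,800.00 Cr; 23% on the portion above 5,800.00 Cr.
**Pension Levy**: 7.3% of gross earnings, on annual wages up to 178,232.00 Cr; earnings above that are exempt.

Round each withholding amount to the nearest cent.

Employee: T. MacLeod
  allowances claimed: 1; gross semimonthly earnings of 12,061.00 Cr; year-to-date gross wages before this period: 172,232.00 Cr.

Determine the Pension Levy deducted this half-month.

438.00 Cr

Pension Levy: cap 178,232.00 Cr − YTD 172,232.00 Cr = 6,000.00 Cr subject; 7.3% × 6,000.00 Cr = 438.00 Cr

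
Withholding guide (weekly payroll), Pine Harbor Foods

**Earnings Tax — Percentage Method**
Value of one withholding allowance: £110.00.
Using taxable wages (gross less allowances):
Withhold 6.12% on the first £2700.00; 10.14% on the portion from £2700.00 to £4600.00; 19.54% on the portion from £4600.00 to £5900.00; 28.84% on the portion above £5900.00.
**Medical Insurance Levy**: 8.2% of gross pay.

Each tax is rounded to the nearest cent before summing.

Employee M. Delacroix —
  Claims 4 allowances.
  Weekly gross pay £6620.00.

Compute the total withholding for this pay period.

£1235.51

Earnings Tax: taxable = £6620.00 − 4×£110.00 = £6180.00
  £611.92 + 28.84% × (£6180.00 − £5900.00) = £611.92 + 28.84% × £280.00 = £692.67
Medical Insurance Levy: 8.2% × £6620.00 = £542.84
Total: £692.67 + £542.84 = £1235.51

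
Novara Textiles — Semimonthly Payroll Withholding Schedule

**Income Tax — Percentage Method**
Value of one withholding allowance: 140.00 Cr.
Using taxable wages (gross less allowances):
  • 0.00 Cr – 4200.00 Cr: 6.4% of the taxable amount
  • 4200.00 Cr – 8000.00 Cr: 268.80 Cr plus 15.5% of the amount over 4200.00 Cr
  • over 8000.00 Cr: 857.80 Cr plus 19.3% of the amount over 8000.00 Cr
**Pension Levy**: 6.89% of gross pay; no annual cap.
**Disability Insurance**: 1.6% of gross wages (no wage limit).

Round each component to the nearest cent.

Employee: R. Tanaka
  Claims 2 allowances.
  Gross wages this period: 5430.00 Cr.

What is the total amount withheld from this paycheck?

877.06 Cr

Income Tax: taxable = 5430.00 Cr − 2×140.00 Cr = 5150.00 Cr
  268.80 Cr + 15.5% × (5150.00 Cr − 4200.00 Cr) = 268.80 Cr + 15.5% × 950.00 Cr = 416.05 Cr
Pension Levy: 6.89% × 5430.00 Cr = 374.13 Cr
Disability Insurance: 1.6% × 5430.00 Cr = 86.88 Cr
Total: 416.05 Cr + 374.13 Cr + 86.88 Cr = 877.06 Cr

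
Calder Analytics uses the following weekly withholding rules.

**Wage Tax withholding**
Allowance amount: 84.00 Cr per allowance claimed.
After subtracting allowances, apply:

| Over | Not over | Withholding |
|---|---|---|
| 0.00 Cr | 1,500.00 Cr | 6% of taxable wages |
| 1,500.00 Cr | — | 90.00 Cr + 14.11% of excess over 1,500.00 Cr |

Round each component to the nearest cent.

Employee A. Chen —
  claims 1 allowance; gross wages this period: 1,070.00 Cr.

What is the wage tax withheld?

Wage Tax: taxable = 1,070.00 Cr − 1×84.00 Cr = 986.00 Cr
  6% × 986.00 Cr = 59.16 Cr

59.16 Cr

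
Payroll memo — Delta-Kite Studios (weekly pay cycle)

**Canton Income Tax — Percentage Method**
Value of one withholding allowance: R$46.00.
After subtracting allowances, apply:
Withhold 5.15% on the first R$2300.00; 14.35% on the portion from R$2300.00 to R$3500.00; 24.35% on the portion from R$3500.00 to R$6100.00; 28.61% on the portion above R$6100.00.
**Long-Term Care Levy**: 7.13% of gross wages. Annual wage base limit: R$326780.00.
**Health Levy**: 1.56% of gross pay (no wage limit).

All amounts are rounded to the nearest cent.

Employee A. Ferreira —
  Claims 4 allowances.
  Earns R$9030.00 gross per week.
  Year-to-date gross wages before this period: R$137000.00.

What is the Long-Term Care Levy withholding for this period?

R$643.84

Long-Term Care Levy: 7.13% × R$9030.00 = R$643.84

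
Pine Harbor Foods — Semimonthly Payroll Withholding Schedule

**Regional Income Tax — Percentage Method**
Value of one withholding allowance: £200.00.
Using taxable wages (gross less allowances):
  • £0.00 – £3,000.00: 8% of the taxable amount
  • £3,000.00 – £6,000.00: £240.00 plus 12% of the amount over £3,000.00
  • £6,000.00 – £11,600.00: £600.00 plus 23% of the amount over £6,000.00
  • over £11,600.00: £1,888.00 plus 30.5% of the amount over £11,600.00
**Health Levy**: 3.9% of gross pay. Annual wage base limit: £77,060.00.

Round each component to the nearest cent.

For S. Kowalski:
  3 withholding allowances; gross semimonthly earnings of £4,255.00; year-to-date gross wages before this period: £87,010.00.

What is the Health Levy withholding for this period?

£0.00

Health Levy: YTD £87,010.00 ≥ cap £77,060.00 → £0.00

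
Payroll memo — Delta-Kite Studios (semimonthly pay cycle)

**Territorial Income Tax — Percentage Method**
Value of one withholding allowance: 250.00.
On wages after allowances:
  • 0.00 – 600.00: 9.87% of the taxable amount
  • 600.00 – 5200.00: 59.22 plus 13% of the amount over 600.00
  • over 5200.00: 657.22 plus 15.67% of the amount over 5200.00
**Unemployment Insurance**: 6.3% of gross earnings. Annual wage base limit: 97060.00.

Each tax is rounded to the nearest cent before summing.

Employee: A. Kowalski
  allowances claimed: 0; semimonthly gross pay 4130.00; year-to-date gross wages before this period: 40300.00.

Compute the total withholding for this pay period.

Territorial Income Tax: taxable = 4130.00
  59.22 + 13% × (4130.00 − 600.00) = 59.22 + 13% × 3530.00 = 518.12
Unemployment Insurance: 6.3% × 4130.00 = 260.19
Total: 518.12 + 260.19 = 778.31

778.31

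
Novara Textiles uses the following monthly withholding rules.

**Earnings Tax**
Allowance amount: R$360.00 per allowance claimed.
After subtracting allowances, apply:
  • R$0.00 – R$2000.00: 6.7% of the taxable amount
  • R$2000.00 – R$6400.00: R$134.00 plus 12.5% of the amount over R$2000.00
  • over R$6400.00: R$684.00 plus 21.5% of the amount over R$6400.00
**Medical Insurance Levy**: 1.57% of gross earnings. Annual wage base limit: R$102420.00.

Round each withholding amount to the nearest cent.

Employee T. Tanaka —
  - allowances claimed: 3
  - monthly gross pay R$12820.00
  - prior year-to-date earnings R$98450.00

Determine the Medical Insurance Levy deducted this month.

Medical Insurance Levy: cap R$102420.00 − YTD R$98450.00 = R$3970.00 subject; 1.57% × R$3970.00 = R$62.33

R$62.33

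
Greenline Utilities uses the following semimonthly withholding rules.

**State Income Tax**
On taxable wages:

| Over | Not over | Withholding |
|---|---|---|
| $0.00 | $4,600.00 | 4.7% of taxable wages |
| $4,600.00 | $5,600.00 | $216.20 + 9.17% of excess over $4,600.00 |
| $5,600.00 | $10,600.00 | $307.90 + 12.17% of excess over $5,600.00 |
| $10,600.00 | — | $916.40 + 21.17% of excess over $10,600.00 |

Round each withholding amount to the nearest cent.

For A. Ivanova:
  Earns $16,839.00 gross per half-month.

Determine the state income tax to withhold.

State Income Tax: taxable = $16,839.00
  $916.40 + 21.17% × ($16,839.00 − $10,600.00) = $916.40 + 21.17% × $6,239.00 = $2,237.20

$2,237.20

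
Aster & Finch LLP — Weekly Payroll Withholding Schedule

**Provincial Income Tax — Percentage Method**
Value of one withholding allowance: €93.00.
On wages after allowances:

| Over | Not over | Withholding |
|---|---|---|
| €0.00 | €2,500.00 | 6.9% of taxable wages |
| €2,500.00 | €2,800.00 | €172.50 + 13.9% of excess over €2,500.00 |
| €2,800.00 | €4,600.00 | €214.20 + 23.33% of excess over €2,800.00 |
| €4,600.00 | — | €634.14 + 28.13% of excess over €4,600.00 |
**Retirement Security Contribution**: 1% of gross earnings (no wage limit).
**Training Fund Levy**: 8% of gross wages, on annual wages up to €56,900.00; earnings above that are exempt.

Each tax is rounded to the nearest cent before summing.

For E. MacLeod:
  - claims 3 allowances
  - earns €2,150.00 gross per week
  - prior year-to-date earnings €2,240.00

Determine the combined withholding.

Provincial Income Tax: taxable = €2,150.00 − 3×€93.00 = €1,871.00
  6.9% × €1,871.00 = €129.10
Retirement Security Contribution: 1% × €2,150.00 = €21.50
Training Fund Levy: 8% × €2,150.00 = €172.00
Total: €129.10 + €21.50 + €172.00 = €322.60

€322.60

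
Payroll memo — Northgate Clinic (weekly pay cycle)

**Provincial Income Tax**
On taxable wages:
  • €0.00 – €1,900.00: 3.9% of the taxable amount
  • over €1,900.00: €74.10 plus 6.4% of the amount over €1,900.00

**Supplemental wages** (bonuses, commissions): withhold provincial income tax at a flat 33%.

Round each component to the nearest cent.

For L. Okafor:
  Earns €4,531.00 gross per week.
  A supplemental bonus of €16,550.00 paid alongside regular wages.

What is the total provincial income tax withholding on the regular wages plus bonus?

Provincial Income Tax: taxable = €4,531.00
  €74.10 + 6.4% × (€4,531.00 − €1,900.00) = €74.10 + 6.4% × €2,631.00 = €242.48
Supplemental (33% flat on bonus): 33% × €16,550.00 = €5,461.50
Total provincial income tax: €242.48 + €5,461.50 = €5,703.98

€5,703.98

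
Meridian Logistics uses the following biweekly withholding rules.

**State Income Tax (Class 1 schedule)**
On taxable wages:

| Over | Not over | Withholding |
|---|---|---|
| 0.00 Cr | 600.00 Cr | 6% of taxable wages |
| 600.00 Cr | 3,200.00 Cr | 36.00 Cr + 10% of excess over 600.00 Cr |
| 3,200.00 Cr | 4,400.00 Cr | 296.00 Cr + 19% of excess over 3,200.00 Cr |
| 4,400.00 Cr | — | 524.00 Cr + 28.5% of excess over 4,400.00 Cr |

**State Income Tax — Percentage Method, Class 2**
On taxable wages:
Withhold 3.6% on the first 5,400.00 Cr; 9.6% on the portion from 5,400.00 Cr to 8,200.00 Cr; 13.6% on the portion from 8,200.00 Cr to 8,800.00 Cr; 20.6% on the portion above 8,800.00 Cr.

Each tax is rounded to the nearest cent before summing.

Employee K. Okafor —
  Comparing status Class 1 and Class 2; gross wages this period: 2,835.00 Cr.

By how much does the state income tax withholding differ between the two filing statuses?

157.44 Cr

State Income Tax (Class 1): taxable = 2,835.00 Cr
  36.00 Cr + 10% × (2,835.00 Cr − 600.00 Cr) = 36.00 Cr + 10% × 2,235.00 Cr = 259.50 Cr
State Income Tax (Class 2): taxable = 2,835.00 Cr
  3.6% × 2,835.00 Cr = 102.06 Cr
Difference: |259.50 Cr − 102.06 Cr| = 157.44 Cr (higher under Class 1)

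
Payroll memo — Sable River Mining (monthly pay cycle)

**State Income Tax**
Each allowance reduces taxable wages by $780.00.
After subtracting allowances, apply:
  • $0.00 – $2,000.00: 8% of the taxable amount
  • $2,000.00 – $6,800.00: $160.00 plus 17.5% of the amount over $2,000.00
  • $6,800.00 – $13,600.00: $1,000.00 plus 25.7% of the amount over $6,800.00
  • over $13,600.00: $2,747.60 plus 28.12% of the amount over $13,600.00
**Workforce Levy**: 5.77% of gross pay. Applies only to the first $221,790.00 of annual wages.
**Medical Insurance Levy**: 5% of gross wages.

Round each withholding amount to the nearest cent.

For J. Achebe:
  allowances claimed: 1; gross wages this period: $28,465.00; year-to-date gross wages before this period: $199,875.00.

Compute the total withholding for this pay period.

$9,396.05

State Income Tax: taxable = $28,465.00 − 1×$780.00 = $27,685.00
  $2,747.60 + 28.12% × ($27,685.00 − $13,600.00) = $2,747.60 + 28.12% × $14,085.00 = $6,708.30
Workforce Levy: cap $221,790.00 − YTD $199,875.00 = $21,915.00 subject; 5.77% × $21,915.00 = $1,264.50
Medical Insurance Levy: 5% × $28,465.00 = $1,423.25
Total: $6,708.30 + $1,264.50 + $1,423.25 = $9,396.05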